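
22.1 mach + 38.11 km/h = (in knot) 1.465e+04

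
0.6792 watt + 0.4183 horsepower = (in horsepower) 0.4192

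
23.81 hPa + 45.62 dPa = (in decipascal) 2.386e+04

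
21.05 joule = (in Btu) 0.01995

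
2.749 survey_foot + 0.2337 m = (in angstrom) 1.072e+10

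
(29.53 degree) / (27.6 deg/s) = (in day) 1.238e-05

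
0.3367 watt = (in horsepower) 0.0004515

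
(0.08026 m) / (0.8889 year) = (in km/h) 1.031e-08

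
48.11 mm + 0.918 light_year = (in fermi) 8.685e+30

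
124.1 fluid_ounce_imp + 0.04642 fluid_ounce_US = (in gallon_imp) 0.7759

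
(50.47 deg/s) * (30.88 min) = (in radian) 1632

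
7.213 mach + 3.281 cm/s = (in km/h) 8842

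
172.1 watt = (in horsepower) 0.2308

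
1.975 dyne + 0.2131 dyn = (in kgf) 2.231e-06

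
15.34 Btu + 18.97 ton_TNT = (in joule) 7.937e+10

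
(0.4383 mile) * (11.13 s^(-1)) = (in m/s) 7851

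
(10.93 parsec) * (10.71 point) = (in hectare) 1.274e+11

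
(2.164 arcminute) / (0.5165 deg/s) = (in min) 0.001164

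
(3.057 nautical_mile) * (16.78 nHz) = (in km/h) 0.000342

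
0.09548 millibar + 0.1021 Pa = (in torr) 0.07238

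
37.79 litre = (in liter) 37.79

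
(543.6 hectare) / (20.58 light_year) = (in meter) 2.792e-11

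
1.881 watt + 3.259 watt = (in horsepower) 0.006893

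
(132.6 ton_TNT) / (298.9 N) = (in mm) 1.856e+12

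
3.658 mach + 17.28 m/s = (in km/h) 4546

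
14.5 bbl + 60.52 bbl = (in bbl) 75.02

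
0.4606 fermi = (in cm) 4.606e-14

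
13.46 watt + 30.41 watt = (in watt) 43.87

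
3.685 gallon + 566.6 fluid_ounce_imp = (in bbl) 0.189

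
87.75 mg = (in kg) 8.775e-05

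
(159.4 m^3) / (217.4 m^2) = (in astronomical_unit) 4.901e-12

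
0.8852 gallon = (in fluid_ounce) 113.3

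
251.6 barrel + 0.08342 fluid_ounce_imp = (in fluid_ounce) 1.353e+06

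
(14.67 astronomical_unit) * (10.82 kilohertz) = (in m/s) 2.375e+16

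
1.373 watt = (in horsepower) 0.001841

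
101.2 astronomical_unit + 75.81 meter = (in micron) 1.514e+19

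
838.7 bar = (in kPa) 8.387e+04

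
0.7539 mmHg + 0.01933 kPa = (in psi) 0.01738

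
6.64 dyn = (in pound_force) 1.493e-05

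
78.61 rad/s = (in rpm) 750.7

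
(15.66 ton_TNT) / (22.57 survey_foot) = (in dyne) 9.524e+14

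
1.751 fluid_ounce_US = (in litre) 0.05178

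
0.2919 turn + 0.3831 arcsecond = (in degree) 105.1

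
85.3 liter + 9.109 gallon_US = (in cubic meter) 0.1198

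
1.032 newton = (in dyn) 1.032e+05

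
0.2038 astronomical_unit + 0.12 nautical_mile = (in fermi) 3.049e+25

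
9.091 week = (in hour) 1527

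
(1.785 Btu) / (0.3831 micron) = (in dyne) 4.916e+14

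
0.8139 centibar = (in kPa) 0.8139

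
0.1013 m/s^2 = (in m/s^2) 0.1013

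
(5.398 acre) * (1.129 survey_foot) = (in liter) 7.517e+06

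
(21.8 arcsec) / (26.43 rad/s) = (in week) 6.612e-12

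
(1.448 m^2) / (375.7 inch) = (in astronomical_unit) 1.014e-12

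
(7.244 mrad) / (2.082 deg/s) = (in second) 0.1994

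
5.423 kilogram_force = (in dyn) 5.318e+06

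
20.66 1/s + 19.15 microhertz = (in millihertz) 2.066e+04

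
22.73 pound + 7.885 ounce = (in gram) 1.053e+04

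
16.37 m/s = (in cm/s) 1637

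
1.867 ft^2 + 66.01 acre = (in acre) 66.01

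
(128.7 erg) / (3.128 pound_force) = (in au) 6.183e-18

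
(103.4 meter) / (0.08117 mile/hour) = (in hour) 0.7915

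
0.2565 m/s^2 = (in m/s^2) 0.2565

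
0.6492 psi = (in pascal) 4476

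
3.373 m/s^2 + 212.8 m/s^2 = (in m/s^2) 216.2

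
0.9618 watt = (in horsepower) 0.00129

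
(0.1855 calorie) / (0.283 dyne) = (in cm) 2.743e+07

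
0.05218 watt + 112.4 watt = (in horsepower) 0.1508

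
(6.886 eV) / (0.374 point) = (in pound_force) 1.88e-15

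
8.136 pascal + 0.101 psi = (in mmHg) 5.284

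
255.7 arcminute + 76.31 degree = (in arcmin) 4834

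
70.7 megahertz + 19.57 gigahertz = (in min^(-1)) 1.178e+12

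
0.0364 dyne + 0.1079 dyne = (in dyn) 0.1443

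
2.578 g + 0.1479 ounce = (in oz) 0.2388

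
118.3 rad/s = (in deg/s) 6778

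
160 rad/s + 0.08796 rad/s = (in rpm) 1529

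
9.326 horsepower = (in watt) 6954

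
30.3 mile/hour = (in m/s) 13.55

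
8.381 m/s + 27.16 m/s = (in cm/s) 3554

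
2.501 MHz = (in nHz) 2.501e+15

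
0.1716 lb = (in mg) 7.784e+04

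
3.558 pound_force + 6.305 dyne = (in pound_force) 3.558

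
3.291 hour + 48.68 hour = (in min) 3118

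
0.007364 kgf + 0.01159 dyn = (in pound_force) 0.01623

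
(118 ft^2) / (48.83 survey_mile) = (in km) 1.395e-07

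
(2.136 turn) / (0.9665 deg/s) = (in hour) 0.221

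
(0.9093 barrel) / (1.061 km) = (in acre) 3.367e-08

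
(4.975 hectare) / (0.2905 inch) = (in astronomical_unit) 4.507e-05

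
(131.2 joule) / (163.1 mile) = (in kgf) 5.097e-05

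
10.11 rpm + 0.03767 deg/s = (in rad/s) 1.059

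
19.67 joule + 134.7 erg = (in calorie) 4.701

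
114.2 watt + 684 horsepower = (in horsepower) 684.2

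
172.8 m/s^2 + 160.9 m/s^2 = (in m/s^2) 333.7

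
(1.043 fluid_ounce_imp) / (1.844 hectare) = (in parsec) 5.208e-26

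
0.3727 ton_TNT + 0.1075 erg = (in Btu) 1.478e+06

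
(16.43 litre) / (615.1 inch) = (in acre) 2.599e-07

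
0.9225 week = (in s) 5.579e+05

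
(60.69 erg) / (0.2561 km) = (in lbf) 5.327e-09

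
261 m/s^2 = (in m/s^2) 261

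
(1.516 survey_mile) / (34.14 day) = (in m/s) 0.0008271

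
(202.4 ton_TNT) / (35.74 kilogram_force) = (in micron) 2.416e+15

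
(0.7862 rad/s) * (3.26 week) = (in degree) 8.881e+07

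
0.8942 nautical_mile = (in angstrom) 1.656e+13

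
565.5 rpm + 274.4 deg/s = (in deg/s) 3667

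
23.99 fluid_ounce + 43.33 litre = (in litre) 44.04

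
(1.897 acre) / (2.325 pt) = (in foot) 3.071e+07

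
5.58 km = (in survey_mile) 3.467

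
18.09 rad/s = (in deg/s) 1036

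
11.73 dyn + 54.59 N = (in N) 54.59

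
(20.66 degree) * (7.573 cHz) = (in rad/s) 0.02731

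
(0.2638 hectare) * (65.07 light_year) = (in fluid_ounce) 5.491e+25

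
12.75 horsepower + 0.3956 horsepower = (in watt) 9803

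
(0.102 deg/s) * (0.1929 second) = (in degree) 0.01968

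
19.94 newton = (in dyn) 1.994e+06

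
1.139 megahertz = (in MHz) 1.139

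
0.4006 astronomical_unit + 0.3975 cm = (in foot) 1.966e+11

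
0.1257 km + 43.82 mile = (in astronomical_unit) 4.722e-07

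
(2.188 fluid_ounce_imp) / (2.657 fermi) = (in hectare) 2.34e+06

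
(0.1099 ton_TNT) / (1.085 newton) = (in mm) 4.238e+11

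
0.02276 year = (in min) 1.196e+04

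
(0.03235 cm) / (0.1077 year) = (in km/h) 3.429e-10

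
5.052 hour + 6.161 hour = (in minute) 672.8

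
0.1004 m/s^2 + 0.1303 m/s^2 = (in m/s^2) 0.2307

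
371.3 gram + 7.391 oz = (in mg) 5.808e+05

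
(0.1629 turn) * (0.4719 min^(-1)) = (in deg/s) 0.4612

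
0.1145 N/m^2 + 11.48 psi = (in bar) 0.7915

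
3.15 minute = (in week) 0.0003125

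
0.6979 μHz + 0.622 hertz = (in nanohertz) 6.22e+08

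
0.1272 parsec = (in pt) 1.113e+19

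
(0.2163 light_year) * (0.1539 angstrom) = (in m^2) 3.149e+04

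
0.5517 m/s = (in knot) 1.072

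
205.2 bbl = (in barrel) 205.2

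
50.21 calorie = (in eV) 1.311e+21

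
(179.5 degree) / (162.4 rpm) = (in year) 5.841e-09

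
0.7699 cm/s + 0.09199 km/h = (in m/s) 0.03325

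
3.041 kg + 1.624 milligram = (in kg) 3.041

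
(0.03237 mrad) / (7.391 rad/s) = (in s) 4.38e-06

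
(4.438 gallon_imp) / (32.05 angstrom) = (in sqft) 6.776e+07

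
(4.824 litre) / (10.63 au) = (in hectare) 3.034e-19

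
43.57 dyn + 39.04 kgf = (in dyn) 3.829e+07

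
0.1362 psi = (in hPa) 9.391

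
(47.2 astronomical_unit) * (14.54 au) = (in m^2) 1.536e+25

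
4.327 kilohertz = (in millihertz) 4.327e+06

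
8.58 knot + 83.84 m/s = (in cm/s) 8825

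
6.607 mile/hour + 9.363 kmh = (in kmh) 20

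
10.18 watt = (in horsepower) 0.01365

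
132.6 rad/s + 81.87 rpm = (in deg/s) 8089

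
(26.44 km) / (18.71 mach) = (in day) 4.803e-05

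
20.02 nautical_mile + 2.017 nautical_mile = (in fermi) 4.081e+19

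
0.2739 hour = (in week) 0.00163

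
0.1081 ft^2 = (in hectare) 1.004e-06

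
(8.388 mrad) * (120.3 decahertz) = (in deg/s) 578.2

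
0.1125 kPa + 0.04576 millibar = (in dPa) 1171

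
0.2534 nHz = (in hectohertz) 2.534e-12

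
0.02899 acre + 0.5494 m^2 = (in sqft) 1269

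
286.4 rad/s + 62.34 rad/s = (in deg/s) 1.998e+04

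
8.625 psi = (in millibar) 594.7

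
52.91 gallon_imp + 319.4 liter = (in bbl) 3.522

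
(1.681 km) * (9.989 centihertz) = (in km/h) 604.5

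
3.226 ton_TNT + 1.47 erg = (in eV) 8.425e+28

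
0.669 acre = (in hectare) 0.2707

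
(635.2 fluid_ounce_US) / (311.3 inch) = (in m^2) 0.002376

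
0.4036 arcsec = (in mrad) 0.001957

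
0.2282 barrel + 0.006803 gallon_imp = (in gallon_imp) 7.987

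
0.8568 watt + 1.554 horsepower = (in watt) 1160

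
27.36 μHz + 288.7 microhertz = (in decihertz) 0.003161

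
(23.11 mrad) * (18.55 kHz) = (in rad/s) 428.7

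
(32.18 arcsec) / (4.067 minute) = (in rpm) 6.105e-06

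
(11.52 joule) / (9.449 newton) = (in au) 8.15e-12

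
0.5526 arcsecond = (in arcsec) 0.5526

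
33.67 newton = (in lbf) 7.569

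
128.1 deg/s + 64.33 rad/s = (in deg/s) 3814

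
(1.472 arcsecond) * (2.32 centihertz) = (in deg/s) 9.486e-06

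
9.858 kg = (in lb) 21.73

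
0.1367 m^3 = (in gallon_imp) 30.07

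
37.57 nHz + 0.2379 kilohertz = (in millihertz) 2.379e+05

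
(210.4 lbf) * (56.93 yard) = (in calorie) 1.164e+04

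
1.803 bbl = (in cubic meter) 0.2867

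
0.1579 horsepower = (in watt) 117.7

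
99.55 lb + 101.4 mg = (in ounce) 1593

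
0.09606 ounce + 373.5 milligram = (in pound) 0.006827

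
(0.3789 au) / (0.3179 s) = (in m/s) 1.783e+11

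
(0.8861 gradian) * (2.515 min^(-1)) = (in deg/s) 0.03343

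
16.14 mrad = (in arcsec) 3329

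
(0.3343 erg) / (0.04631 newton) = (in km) 7.219e-10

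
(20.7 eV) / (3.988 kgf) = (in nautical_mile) 4.579e-23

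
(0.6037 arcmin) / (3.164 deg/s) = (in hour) 8.833e-07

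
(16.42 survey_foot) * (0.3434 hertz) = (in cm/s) 171.9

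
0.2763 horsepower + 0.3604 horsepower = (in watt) 474.8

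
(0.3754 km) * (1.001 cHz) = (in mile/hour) 8.406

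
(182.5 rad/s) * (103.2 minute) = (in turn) 1.799e+05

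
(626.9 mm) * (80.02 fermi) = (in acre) 1.24e-17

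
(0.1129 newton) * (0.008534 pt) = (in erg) 3.399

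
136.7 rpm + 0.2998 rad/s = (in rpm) 139.6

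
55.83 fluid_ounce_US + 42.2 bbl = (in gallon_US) 1773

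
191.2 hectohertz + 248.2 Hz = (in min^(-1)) 1.162e+06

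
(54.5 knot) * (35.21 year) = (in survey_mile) 1.934e+07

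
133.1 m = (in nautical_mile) 0.07187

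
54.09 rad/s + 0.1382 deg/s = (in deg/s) 3099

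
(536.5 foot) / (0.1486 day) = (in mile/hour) 0.02849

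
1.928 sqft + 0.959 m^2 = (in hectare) 0.0001138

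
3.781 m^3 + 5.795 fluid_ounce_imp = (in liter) 3781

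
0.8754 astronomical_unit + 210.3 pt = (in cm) 1.31e+13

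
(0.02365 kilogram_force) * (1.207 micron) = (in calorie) 6.691e-08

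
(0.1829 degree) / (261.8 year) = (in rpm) 3.692e-12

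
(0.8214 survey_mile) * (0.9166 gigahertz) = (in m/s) 1.212e+12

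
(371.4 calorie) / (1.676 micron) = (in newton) 9.272e+08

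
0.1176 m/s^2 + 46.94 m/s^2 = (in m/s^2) 47.06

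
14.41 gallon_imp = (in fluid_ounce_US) 2215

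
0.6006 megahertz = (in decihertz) 6.006e+06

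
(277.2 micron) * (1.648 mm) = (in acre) 1.129e-10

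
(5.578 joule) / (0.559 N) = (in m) 9.979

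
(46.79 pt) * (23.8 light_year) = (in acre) 9.184e+11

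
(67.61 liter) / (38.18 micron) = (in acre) 0.4376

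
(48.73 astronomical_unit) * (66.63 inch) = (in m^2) 1.234e+13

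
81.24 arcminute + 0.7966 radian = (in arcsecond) 1.692e+05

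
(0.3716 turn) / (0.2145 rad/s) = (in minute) 0.1814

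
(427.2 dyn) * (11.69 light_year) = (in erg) 4.725e+21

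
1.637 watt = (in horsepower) 0.002195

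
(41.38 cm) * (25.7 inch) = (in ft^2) 2.908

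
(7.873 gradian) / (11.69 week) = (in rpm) 1.67e-07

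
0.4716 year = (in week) 24.59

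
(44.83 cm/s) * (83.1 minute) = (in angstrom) 2.235e+13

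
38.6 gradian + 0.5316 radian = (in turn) 0.1811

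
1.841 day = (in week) 0.263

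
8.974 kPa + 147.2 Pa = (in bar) 0.09121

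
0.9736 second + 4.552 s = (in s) 5.526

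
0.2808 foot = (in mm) 85.59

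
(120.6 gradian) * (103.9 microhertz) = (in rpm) 0.00188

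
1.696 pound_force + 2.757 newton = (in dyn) 1.03e+06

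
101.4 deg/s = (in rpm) 16.9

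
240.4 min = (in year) 0.0004574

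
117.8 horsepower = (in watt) 8.784e+04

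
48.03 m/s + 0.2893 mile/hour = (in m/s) 48.16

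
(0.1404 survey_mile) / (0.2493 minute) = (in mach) 0.04436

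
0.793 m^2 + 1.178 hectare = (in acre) 2.911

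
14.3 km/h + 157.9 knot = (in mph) 190.6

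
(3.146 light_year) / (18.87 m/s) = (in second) 1.577e+15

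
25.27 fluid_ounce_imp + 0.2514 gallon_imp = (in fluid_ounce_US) 62.92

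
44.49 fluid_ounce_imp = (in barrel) 0.007951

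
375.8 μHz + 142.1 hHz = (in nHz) 1.421e+13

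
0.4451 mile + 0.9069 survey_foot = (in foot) 2351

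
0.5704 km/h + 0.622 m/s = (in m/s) 0.7804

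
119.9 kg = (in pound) 264.3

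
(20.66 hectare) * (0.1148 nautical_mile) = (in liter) 4.393e+10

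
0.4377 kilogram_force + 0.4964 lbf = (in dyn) 6.5e+05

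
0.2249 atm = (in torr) 170.9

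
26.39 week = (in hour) 4434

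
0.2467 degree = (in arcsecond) 888.1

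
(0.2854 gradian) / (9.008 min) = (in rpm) 7.921e-05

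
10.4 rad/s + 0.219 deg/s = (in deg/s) 596.1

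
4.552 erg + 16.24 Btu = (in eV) 1.069e+23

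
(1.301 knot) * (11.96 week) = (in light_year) 5.117e-10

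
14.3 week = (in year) 0.2742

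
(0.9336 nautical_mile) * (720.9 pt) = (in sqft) 4733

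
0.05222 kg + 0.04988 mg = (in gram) 52.22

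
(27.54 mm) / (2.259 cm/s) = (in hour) 0.0003386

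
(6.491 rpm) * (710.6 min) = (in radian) 2.898e+04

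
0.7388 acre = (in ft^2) 3.218e+04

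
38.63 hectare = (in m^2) 3.863e+05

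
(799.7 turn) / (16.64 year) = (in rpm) 9.144e-05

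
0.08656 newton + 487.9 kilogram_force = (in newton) 4785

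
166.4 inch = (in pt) 1.198e+04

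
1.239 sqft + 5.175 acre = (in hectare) 2.094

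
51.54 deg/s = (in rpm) 8.59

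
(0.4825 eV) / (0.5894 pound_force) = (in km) 2.949e-23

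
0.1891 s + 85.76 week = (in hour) 1.441e+04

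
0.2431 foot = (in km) 7.41e-05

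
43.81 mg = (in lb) 9.658e-05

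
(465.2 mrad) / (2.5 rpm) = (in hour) 0.0004936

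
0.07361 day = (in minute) 106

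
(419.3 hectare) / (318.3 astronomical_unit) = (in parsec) 2.854e-24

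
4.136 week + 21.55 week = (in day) 179.8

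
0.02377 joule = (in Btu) 2.253e-05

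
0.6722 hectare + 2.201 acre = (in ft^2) 1.682e+05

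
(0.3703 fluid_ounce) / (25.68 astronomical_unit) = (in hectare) 2.851e-22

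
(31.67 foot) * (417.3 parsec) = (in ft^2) 1.338e+21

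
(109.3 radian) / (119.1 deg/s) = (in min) 0.8764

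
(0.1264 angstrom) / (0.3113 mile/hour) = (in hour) 2.523e-14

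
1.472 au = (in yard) 2.408e+11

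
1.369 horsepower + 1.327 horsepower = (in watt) 2010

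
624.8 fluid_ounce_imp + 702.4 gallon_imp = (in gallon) 848.2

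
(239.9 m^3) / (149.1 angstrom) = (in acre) 3.976e+06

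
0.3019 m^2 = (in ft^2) 3.25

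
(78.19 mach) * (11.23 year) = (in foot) 3.093e+13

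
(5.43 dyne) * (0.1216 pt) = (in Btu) 2.208e-12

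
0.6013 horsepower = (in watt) 448.4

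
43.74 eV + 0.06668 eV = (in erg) 7.019e-11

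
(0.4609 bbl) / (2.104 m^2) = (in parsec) 1.129e-18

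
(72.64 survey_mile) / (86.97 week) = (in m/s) 0.002223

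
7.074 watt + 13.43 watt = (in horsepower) 0.0275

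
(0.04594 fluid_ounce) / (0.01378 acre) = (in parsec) 7.895e-25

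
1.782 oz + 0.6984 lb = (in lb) 0.8098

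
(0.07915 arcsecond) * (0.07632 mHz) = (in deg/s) 1.678e-09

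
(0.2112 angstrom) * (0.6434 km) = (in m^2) 1.359e-08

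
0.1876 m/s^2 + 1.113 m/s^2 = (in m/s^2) 1.301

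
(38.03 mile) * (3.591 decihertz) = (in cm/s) 2.198e+06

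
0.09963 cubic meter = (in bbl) 0.6267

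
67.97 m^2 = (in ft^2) 731.6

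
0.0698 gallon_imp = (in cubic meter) 0.0003173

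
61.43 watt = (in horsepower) 0.08238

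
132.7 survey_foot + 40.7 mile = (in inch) 2.58e+06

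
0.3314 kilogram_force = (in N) 3.25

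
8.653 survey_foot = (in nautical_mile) 0.001424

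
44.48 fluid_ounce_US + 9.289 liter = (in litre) 10.6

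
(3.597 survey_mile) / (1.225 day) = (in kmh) 0.1969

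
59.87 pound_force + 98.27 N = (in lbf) 81.96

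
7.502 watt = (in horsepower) 0.01006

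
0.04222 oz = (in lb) 0.002639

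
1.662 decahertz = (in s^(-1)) 16.62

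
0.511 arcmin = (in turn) 2.366e-05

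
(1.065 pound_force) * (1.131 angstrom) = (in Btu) 5.078e-13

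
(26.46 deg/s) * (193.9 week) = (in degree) 3.103e+09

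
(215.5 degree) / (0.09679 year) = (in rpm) 1.177e-05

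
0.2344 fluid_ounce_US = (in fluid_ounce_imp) 0.244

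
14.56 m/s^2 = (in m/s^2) 14.56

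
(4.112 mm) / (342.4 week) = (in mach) 5.832e-14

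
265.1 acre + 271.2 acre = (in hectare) 217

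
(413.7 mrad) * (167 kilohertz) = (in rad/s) 6.909e+04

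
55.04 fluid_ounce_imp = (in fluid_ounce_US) 52.88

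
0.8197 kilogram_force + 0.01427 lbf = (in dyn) 8.102e+05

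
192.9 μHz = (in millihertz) 0.1929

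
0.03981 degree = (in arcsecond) 143.3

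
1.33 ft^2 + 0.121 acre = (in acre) 0.121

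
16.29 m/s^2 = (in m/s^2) 16.29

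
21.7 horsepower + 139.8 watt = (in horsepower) 21.89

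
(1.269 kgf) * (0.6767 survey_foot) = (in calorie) 0.6135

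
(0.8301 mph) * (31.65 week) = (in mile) 4414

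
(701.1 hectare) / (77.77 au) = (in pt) 0.001708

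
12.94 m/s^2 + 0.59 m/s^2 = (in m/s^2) 13.53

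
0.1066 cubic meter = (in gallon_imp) 23.45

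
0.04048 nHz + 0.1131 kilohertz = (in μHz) 1.131e+08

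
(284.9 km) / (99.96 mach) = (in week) 1.384e-05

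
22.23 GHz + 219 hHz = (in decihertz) 2.223e+11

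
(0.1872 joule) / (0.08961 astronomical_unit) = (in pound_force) 3.139e-12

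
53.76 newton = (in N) 53.76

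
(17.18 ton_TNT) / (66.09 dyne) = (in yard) 1.189e+14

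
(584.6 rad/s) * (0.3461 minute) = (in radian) 1.214e+04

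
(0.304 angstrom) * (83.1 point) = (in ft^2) 9.593e-12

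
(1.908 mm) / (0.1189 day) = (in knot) 3.61e-07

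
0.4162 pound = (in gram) 188.8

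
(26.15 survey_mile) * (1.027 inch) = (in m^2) 1098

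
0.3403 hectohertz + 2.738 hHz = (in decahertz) 30.78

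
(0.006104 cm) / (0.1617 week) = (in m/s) 6.242e-10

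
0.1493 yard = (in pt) 387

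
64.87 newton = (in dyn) 6.487e+06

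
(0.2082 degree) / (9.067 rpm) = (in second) 0.003827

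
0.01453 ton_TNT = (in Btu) 5.762e+04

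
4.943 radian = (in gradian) 314.7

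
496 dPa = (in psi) 0.007194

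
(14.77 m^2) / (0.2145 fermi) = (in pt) 1.952e+20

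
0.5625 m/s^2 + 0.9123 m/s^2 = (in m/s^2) 1.475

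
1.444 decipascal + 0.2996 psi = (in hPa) 20.66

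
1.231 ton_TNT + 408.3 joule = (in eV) 3.215e+28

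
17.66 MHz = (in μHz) 1.766e+13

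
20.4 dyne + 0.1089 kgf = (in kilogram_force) 0.1089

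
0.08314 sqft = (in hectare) 7.724e-07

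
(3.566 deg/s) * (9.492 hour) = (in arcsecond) 4.387e+08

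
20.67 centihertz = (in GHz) 2.067e-10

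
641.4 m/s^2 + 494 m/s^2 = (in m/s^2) 1135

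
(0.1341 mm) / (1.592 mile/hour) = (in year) 5.975e-12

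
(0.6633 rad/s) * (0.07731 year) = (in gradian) 1.03e+08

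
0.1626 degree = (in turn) 0.0004517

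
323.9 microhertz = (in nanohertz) 3.239e+05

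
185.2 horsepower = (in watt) 1.381e+05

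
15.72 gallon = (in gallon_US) 15.72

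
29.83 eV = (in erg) 4.779e-11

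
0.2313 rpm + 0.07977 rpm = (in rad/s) 0.03258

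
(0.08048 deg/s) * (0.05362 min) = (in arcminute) 15.54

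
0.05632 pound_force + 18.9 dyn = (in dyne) 2.507e+04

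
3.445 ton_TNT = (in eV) 8.996e+28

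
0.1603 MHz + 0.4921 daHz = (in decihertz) 1.603e+06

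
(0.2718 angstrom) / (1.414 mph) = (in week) 7.11e-17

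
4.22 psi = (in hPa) 291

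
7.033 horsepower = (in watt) 5245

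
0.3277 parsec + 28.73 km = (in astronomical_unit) 6.759e+04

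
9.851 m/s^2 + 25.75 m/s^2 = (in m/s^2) 35.6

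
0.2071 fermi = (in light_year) 2.189e-32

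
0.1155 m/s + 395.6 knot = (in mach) 0.598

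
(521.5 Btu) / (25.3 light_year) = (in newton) 2.299e-12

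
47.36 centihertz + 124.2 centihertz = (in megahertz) 1.716e-06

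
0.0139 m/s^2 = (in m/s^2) 0.0139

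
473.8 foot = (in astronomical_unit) 9.653e-10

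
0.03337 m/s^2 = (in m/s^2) 0.03337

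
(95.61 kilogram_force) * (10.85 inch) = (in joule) 258.4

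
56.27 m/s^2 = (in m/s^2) 56.27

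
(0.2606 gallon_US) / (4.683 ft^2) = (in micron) 2267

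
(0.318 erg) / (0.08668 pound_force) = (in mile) 5.125e-11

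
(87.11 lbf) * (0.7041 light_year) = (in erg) 2.581e+25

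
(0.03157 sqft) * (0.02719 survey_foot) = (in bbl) 0.0001529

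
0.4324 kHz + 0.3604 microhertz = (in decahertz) 43.24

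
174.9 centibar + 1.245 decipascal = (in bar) 1.749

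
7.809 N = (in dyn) 7.809e+05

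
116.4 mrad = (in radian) 0.1164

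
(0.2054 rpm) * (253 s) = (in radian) 5.442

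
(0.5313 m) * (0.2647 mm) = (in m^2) 0.0001406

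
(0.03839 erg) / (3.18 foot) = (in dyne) 0.0003961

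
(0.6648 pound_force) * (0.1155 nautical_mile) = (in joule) 632.6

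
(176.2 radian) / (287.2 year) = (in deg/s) 1.115e-06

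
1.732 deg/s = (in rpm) 0.2887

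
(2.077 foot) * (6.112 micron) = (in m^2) 3.869e-06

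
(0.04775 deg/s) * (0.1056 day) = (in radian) 7.604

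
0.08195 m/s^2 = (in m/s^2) 0.08195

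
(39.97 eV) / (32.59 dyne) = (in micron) 1.965e-08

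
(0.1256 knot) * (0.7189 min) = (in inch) 109.7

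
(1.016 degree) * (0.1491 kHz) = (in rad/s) 2.644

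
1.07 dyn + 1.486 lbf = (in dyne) 6.61e+05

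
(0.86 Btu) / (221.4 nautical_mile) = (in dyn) 221.3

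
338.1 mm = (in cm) 33.81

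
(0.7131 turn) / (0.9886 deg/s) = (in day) 0.003006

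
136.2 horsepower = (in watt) 1.016e+05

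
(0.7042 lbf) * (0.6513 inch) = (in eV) 3.234e+17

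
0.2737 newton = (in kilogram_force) 0.02791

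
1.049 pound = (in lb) 1.049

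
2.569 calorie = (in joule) 10.75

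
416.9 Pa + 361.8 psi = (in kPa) 2495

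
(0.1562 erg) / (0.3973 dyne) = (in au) 2.628e-14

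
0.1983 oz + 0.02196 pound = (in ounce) 0.5497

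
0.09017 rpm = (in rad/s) 0.009443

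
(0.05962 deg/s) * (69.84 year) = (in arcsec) 4.727e+11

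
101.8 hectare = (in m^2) 1.018e+06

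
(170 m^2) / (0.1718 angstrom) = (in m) 9.895e+12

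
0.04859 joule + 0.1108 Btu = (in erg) 1.169e+09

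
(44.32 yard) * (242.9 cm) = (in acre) 0.02432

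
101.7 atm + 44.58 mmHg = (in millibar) 1.031e+05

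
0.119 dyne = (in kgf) 1.213e-07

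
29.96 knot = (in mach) 0.04527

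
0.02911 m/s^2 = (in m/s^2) 0.02911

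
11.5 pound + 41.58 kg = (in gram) 4.68e+04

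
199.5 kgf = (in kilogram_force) 199.5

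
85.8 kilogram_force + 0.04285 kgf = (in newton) 841.8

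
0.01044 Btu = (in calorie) 2.633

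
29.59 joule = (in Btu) 0.02805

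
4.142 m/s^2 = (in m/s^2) 4.142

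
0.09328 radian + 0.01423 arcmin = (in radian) 0.09328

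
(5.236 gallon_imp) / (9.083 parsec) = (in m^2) 8.493e-20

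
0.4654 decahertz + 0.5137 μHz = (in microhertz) 4.654e+06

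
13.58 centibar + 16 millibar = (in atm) 0.1498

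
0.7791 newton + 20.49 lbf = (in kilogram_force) 9.374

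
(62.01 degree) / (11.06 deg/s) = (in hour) 0.001557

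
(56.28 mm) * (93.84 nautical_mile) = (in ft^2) 1.053e+05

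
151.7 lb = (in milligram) 6.881e+07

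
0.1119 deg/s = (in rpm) 0.01865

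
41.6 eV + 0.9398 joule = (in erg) 9.398e+06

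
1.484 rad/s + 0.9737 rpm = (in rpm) 15.14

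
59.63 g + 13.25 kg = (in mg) 1.331e+07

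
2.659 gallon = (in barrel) 0.06331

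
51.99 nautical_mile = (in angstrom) 9.629e+14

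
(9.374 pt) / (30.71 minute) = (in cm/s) 0.0001795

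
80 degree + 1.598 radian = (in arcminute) 1.029e+04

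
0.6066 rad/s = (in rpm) 5.793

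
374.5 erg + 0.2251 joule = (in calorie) 0.05381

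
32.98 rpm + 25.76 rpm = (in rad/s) 6.151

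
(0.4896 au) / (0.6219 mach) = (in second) 3.459e+08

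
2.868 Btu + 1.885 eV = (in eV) 1.889e+22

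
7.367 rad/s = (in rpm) 70.35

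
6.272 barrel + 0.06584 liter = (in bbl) 6.272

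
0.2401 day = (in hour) 5.762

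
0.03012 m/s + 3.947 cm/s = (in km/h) 0.2505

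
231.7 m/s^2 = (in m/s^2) 231.7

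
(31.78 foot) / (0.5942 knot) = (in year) 1.005e-06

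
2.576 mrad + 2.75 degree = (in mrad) 50.57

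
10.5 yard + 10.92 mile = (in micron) 1.758e+10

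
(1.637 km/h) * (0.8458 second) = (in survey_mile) 0.000239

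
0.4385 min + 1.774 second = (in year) 8.905e-07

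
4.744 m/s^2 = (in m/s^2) 4.744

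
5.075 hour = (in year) 0.0005793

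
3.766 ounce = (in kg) 0.1068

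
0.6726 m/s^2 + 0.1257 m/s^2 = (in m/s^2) 0.7983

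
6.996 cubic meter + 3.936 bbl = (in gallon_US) 2013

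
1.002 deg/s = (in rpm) 0.167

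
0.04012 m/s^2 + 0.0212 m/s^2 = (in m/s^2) 0.06132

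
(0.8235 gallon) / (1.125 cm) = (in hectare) 2.771e-05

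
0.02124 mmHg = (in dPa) 28.32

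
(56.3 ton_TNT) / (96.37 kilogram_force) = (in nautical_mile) 1.346e+05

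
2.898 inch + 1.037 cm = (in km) 8.398e-05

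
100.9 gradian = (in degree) 90.81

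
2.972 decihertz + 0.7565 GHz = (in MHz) 756.5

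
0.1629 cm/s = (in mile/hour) 0.003644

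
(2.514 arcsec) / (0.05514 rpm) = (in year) 6.693e-11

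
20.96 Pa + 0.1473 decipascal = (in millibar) 0.2097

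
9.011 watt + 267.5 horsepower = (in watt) 1.995e+05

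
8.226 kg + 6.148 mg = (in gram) 8226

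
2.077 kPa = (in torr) 15.58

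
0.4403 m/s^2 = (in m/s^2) 0.4403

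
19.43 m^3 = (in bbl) 122.2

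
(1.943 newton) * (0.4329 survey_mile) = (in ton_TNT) 3.235e-07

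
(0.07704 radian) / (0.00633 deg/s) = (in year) 2.211e-05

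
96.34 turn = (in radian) 605.3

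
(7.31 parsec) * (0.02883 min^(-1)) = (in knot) 2.107e+14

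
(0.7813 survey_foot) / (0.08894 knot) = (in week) 8.606e-06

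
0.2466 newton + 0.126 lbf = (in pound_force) 0.1814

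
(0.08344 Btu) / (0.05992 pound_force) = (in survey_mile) 0.2052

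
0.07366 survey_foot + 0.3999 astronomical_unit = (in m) 5.982e+10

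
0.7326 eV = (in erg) 1.174e-12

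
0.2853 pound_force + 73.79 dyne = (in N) 1.27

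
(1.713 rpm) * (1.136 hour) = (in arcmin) 2.522e+06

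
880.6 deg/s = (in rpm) 146.8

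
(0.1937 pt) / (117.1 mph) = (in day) 1.511e-11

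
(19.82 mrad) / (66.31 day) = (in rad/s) 3.459e-09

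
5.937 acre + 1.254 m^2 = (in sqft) 2.586e+05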